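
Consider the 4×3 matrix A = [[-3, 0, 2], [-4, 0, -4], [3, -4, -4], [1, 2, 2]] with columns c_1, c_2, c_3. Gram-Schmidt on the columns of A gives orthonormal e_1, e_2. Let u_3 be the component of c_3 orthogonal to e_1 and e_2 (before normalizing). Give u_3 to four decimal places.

c_1 = (-3, -4, 3, 1); ‖c_1‖ = 5.9161, so e_1 = (-0.5071, -0.6761, 0.5071, 0.1690).
e_1·c_2 = (-0.5071)·0 + (-0.6761)·0 + 0.5071·(-4) + 0.1690·2 = -1.6903.
u_2 = c_2 + 1.6903·e_1 = (-0.8571, -1.1429, -3.1429, 2.2857).
‖u_2‖ = 4.1404, so e_2 = (-0.2070, -0.2760, -0.7591, 0.5521).
e_1·c_3 = (-0.5071)·2 + (-0.6761)·(-4) + 0.5071·(-4) + 0.1690·2 = 0.0000; e_2·c_3 = (-0.2070)·2 + (-0.2760)·(-4) + (-0.7591)·(-4) + 0.5521·2 = 4.8305.
u_3 = c_3 + 0.0000·e_1 − 4.8305·e_2 = (3.0000, -2.6667, -0.3333, -0.6667).

u_3 = (3.0000, -2.6667, -0.3333, -0.6667)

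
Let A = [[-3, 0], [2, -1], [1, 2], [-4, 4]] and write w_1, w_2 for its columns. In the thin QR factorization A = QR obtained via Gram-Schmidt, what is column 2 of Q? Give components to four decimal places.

q_2 = (-0.4532, 0.0189, 0.7175, 0.5287)

w_1 = (-3, 2, 1, -4); ‖w_1‖ = 5.4772, so q_1 = (-0.5477, 0.3651, 0.1826, -0.7303).
q_1·w_2 = (-0.5477)·0 + 0.3651·(-1) + 0.1826·2 + (-0.7303)·4 = -2.9212.
u_2 = w_2 + 2.9212·q_1 = (-1.6000, 0.0667, 2.5333, 1.8667).
‖u_2‖ = 3.5308, so q_2 = (-0.4532, 0.0189, 0.7175, 0.5287).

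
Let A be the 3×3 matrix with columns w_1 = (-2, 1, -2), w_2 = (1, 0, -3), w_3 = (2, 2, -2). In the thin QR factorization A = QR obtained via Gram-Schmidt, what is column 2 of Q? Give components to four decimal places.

q_1 = w_1/‖w_1‖ = (-2, 1, -2)/3.0000 = (-0.6667, 0.3333, -0.6667).
r_{12} = q_1·w_2 = 1.3333.
u_2 = w_2 − 1.3333·q_1 = (1.8889, -0.4444, -2.1111).
‖u_2‖ = 2.8674, so q_2 = (0.6587, -0.1550, -0.7362).

q_2 = (0.6587, -0.1550, -0.7362)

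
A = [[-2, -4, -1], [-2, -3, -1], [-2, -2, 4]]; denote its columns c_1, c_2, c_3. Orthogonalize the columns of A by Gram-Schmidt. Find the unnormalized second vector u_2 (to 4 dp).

u_2 = (-1.0000, 0.0000, 1.0000)

e_1 = c_1/‖c_1‖ = (-2, -2, -2)/3.4641 = (-0.5774, -0.5774, -0.5774).
r_{12} = e_1·c_2 = 5.1962.
u_2 = c_2 − 5.1962·e_1 = (-1.0000, 0.0000, 1.0000).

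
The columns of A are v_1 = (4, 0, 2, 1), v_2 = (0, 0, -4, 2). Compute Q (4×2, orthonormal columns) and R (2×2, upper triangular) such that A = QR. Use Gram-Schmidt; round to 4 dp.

v_1 = (4, 0, 2, 1); ‖v_1‖ = 4.5826, so q_1 = (0.8729, 0.0000, 0.4364, 0.2182).
q_1·v_2 = 0.8729·0 + 0.0000·0 + 0.4364·(-4) + 0.2182·2 = -1.3093.
u_2 = v_2 + 1.3093·q_1 = (1.1429, 0.0000, -3.4286, 2.2857).
‖u_2‖ = 4.2762, so q_2 = (0.2673, 0.0000, -0.8018, 0.5345).

Q = [[0.8729, 0.2673], [0.0000, 0.0000], [0.4364, -0.8018], [0.2182, 0.5345]], R = [[4.5826, -1.3093], [0.0000, 4.2762]]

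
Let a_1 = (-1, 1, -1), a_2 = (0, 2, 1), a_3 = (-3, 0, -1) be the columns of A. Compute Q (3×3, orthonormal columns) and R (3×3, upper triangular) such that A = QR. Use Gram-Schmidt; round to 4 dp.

Q = [[-0.5774, 0.1543, -0.8018], [0.5774, 0.7715, -0.2673], [-0.5774, 0.6172, 0.5345]], R = [[1.7321, 0.5774, 2.3094], [0.0000, 2.1602, -1.0801], [0.0000, 0.0000, 1.8708]]

a_1 = (-1, 1, -1); ‖a_1‖ = 1.7321, so e_1 = (-0.5774, 0.5774, -0.5774).
e_1·a_2 = (-0.5774)·0 + 0.5774·2 + (-0.5774)·1 = 0.5774.
u_2 = a_2 − 0.5774·e_1 = (0.3333, 1.6667, 1.3333).
‖u_2‖ = 2.1602, so e_2 = (0.1543, 0.7715, 0.6172).
e_1·a_3 = (-0.5774)·(-3) + 0.5774·0 + (-0.5774)·(-1) = 2.3094; e_2·a_3 = 0.1543·(-3) + 0.7715·0 + 0.6172·(-1) = -1.0801.
u_3 = a_3 − 2.3094·e_1 + 1.0801·e_2 = (-1.5000, -0.5000, 1.0000).
‖u_3‖ = 1.8708, so e_3 = (-0.8018, -0.2673, 0.5345).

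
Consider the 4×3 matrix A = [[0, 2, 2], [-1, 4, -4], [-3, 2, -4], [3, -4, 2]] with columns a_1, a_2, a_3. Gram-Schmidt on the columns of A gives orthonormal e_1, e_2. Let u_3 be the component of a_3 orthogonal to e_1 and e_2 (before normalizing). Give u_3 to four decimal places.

u_3 = (2.3478, -2.3478, -0.7826, -1.5652)

a_1 = (0, -1, -3, 3); ‖a_1‖ = 4.3589, so e_1 = (0.0000, -0.2294, -0.6882, 0.6882).
e_1·a_2 = 0.0000·2 + (-0.2294)·4 + (-0.6882)·2 + 0.6882·(-4) = -5.0471.
u_2 = a_2 + 5.0471·e_1 = (2.0000, 2.8421, -1.4737, -0.5263).
‖u_2‖ = 3.8113, so e_2 = (0.5247, 0.7457, -0.3867, -0.1381).
e_1·a_3 = 0.0000·2 + (-0.2294)·(-4) + (-0.6882)·(-4) + 0.6882·2 = 5.0471; e_2·a_3 = 0.5247·2 + 0.7457·(-4) + (-0.3867)·(-4) + (-0.1381)·2 = -0.6628.
u_3 = a_3 − 5.0471·e_1 + 0.6628·e_2 = (2.3478, -2.3478, -0.7826, -1.5652).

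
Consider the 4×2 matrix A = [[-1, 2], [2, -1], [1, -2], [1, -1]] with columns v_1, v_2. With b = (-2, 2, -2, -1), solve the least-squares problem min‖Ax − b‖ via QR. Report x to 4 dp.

v_1 = (-1, 2, 1, 1); ‖v_1‖ = 2.6458, so e_1 = (-0.3780, 0.7559, 0.3780, 0.3780).
e_1·v_2 = (-0.3780)·2 + 0.7559·(-1) + 0.3780·(-2) + 0.3780·(-1) = -2.6458.
u_2 = v_2 + 2.6458·e_1 = (1.0000, 1.0000, -1.0000, 0.0000).
‖u_2‖ = 1.7321, so e_2 = (0.5774, 0.5774, -0.5774, 0.0000).
Qᵀb = (1.1339, 1.1547).
Back-substitute: x_2 = 1.1547/1.7321 = 0.6667.
x_1 = (1.1339 + 2.6458·0.6667)/2.6458 = 1.0952.

x = (1.0952, 0.6667)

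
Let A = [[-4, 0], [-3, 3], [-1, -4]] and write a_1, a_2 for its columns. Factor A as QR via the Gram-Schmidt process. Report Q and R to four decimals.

Q = [[-0.7845, -0.1569], [-0.5883, 0.4942], [-0.1961, -0.8551]], R = [[5.0990, -0.9806], [0.0000, 4.9029]]

a_1 = (-4, -3, -1); ‖a_1‖ = 5.0990, so q_1 = (-0.7845, -0.5883, -0.1961).
q_1·a_2 = (-0.7845)·0 + (-0.5883)·3 + (-0.1961)·(-4) = -0.9806.
u_2 = a_2 + 0.9806·q_1 = (-0.7692, 2.4231, -4.1923).
‖u_2‖ = 4.9029, so q_2 = (-0.1569, 0.4942, -0.8551).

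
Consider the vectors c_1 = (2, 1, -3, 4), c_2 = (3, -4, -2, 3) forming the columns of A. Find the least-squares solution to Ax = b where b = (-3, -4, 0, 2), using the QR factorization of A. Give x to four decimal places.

c_1 = (2, 1, -3, 4); ‖c_1‖ = 5.4772, so q_1 = (0.3651, 0.1826, -0.5477, 0.7303).
q_1·c_2 = 0.3651·3 + 0.1826·(-4) + (-0.5477)·(-2) + 0.7303·3 = 3.6515.
u_2 = c_2 − 3.6515·q_1 = (1.6667, -4.6667, 0.0000, 0.3333).
‖u_2‖ = 4.9666, so q_2 = (0.3356, -0.9396, 0.0000, 0.0671).
Qᵀb = (-0.3651, 2.8860).
Back-substitute: x_2 = 2.8860/4.9666 = 0.5811.
x_1 = (-0.3651 − 3.6515·0.5811)/5.4772 = -0.4541.

x = (-0.4541, 0.5811)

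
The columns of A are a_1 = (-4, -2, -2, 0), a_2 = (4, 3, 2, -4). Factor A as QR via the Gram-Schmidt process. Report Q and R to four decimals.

a_1 = (-4, -2, -2, 0); ‖a_1‖ = 4.8990, so q_1 = (-0.8165, -0.4082, -0.4082, 0.0000).
q_1·a_2 = (-0.8165)·4 + (-0.4082)·3 + (-0.4082)·2 + 0.0000·(-4) = -5.3072.
u_2 = a_2 + 5.3072·q_1 = (-0.3333, 0.8333, -0.1667, -4.0000).
‖u_2‖ = 4.1028, so q_2 = (-0.0812, 0.2031, -0.0406, -0.9749).

Q = [[-0.8165, -0.0812], [-0.4082, 0.2031], [-0.4082, -0.0406], [0.0000, -0.9749]], R = [[4.8990, -5.3072], [0.0000, 4.1028]]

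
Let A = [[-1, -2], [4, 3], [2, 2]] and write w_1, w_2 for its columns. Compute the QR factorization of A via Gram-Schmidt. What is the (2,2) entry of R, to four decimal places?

e_1 = w_1/‖w_1‖ = (-1, 4, 2)/4.5826 = (-0.2182, 0.8729, 0.4364).
r_{12} = e_1·w_2 = 3.9279.
u_2 = w_2 − 3.9279·e_1 = (-1.1429, -0.4286, 0.2857).
r_{22} = ‖u_2‖ = 1.2536.

r_{22} = 1.2536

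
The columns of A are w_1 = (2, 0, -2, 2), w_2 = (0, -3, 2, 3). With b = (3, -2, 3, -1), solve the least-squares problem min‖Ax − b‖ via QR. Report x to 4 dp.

q_1 = w_1/‖w_1‖ = (2, 0, -2, 2)/3.4641 = (0.5774, 0.0000, -0.5774, 0.5774).
r_{12} = q_1·w_2 = 0.5774.
u_2 = w_2 − 0.5774·q_1 = (-0.3333, -3.0000, 2.3333, 2.6667).
‖u_2‖ = 4.6547, so q_2 = (-0.0716, -0.6445, 0.5013, 0.5729).
Qᵀb = (-0.5774, 2.0051).
Back-substitute: x_2 = 2.0051/4.6547 = 0.4308.
x_1 = (-0.5774 − 0.5774·0.4308)/3.4641 = -0.2385.

x = (-0.2385, 0.4308)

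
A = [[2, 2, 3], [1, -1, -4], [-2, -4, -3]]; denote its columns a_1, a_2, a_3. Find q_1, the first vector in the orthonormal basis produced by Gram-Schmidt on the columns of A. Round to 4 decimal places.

q_1 = a_1/‖a_1‖ = (2, 1, -2)/3.0000 = (0.6667, 0.3333, -0.6667).

q_1 = (0.6667, 0.3333, -0.6667)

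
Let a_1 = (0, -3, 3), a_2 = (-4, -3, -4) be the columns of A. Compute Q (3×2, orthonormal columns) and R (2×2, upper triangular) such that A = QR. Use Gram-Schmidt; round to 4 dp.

q_1 = a_1/‖a_1‖ = (0, -3, 3)/4.2426 = (0.0000, -0.7071, 0.7071).
r_{12} = q_1·a_2 = -0.7071.
u_2 = a_2 + 0.7071·q_1 = (-4.0000, -3.5000, -3.5000).
‖u_2‖ = 6.3640, so q_2 = (-0.6285, -0.5500, -0.5500).

Q = [[0.0000, -0.6285], [-0.7071, -0.5500], [0.7071, -0.5500]], R = [[4.2426, -0.7071], [0.0000, 6.3640]]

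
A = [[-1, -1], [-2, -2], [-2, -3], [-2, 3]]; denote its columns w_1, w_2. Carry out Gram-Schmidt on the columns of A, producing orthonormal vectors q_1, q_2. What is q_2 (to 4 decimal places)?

q_2 = (-0.1340, -0.2681, -0.4859, 0.8210)

w_1 = (-1, -2, -2, -2); ‖w_1‖ = 3.6056, so q_1 = (-0.2774, -0.5547, -0.5547, -0.5547).
q_1·w_2 = (-0.2774)·(-1) + (-0.5547)·(-2) + (-0.5547)·(-3) + (-0.5547)·3 = 1.3868.
u_2 = w_2 − 1.3868·q_1 = (-0.6154, -1.2308, -2.2308, 3.7692).
‖u_2‖ = 4.5910, so q_2 = (-0.1340, -0.2681, -0.4859, 0.8210).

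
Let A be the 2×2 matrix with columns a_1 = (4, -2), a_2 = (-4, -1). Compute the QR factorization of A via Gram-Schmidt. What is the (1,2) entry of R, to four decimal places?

a_1 = (4, -2); ‖a_1‖ = 4.4721, so q_1 = (0.8944, -0.4472).
r_{12} = q_1·a_2 = -3.1305.

r_{12} = -3.1305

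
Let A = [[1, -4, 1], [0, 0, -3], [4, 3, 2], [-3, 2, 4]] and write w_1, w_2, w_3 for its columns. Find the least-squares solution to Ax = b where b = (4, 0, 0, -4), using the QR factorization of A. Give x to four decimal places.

e_1 = w_1/‖w_1‖ = (1, 0, 4, -3)/5.0990 = (0.1961, 0.0000, 0.7845, -0.5883).
r_{12} = e_1·w_2 = 0.3922.
u_2 = w_2 − 0.3922·e_1 = (-4.0769, 0.0000, 2.6923, 2.2308).
‖u_2‖ = 5.3709, so e_2 = (-0.7591, 0.0000, 0.5013, 0.4153).
r_{13} = e_1·w_3 = -0.5883; r_{23} = e_2·w_3 = 1.9049.
u_3 = w_3 + 0.5883·e_1 − 1.9049·e_2 = (2.5613, -3.0000, 1.5067, 2.8627).
‖u_3‖ = 5.1015, so e_3 = (0.5021, -0.5881, 0.2953, 0.5611).
Qᵀb = (3.1379, -4.6977, -0.2363).
Back-substitute: x_3 = -0.2363/5.1015 = -0.0463.
x_2 = (-4.6977 − 1.9049·(-0.0463))/5.3709 = -0.8582.
x_1 = (3.1379 − 0.3922·(-0.8582) + 0.5883·(-0.0463))/5.0990 = 0.6761.

x = (0.6761, -0.8582, -0.0463)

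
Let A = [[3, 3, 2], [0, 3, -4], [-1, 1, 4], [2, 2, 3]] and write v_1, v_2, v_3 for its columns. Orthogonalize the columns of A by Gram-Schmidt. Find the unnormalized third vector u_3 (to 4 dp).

u_3 = (0.3820, -3.3258, 4.9888, 1.9213)

q_1 = v_1/‖v_1‖ = (3, 0, -1, 2)/3.7417 = (0.8018, 0.0000, -0.2673, 0.5345).
r_{12} = q_1·v_2 = 3.2071.
u_2 = v_2 − 3.2071·q_1 = (0.4286, 3.0000, 1.8571, 0.2857).
‖u_2‖ = 3.5657, so q_2 = (0.1202, 0.8413, 0.5208, 0.0801).
r_{13} = q_1·v_3 = 2.1381; r_{23} = q_2·v_3 = -0.8013.
u_3 = v_3 − 2.1381·q_1 + 0.8013·q_2 = (0.3820, -3.3258, 4.9888, 1.9213).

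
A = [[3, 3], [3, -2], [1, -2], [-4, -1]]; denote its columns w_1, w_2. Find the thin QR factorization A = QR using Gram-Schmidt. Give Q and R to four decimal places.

Q = [[0.5071, 0.6185], [0.5071, -0.5841], [0.1690, -0.5154], [-0.6761, -0.1031]], R = [[5.9161, 0.8452], [0.0000, 4.1576]]

w_1 = (3, 3, 1, -4); ‖w_1‖ = 5.9161, so e_1 = (0.5071, 0.5071, 0.1690, -0.6761).
e_1·w_2 = 0.5071·3 + 0.5071·(-2) + 0.1690·(-2) + (-0.6761)·(-1) = 0.8452.
u_2 = w_2 − 0.8452·e_1 = (2.5714, -2.4286, -2.1429, -0.4286).
‖u_2‖ = 4.1576, so e_2 = (0.6185, -0.5841, -0.5154, -0.1031).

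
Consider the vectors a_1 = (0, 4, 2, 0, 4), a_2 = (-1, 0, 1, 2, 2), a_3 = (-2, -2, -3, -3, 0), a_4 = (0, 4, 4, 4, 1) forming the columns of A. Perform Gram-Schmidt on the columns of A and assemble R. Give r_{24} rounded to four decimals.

q_1 = a_1/‖a_1‖ = (0, 4, 2, 0, 4)/6.0000 = (0.0000, 0.6667, 0.3333, 0.0000, 0.6667).
r_{12} = q_1·a_2 = 1.6667.
u_2 = a_2 − 1.6667·q_1 = (-1.0000, -1.1111, 0.4444, 2.0000, 0.8889).
‖u_2‖ = 2.6874, so q_2 = (-0.3721, -0.4134, 0.1654, 0.7442, 0.3308).
r_{24} = q_2·a_4 = 2.3153.

r_{24} = 2.3153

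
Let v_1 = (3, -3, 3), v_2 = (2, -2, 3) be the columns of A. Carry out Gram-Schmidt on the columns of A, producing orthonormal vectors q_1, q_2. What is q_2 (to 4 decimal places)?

v_1 = (3, -3, 3); ‖v_1‖ = 5.1962, so q_1 = (0.5774, -0.5774, 0.5774).
q_1·v_2 = 0.5774·2 + (-0.5774)·(-2) + 0.5774·3 = 4.0415.
u_2 = v_2 − 4.0415·q_1 = (-0.3333, 0.3333, 0.6667).
‖u_2‖ = 0.8165, so q_2 = (-0.4082, 0.4082, 0.8165).

q_2 = (-0.4082, 0.4082, 0.8165)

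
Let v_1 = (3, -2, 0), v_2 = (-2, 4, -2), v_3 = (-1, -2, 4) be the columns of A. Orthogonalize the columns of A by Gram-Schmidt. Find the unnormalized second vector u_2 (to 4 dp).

u_2 = (1.2308, 1.8462, -2.0000)

v_1 = (3, -2, 0); ‖v_1‖ = 3.6056, so q_1 = (0.8321, -0.5547, 0.0000).
q_1·v_2 = 0.8321·(-2) + (-0.5547)·4 + 0.0000·(-2) = -3.8829.
u_2 = v_2 + 3.8829·q_1 = (1.2308, 1.8462, -2.0000).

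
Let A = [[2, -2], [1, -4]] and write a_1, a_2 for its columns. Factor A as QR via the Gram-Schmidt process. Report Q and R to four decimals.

Q = [[0.8944, 0.4472], [0.4472, -0.8944]], R = [[2.2361, -3.5777], [0.0000, 2.6833]]

q_1 = a_1/‖a_1‖ = (2, 1)/2.2361 = (0.8944, 0.4472).
r_{12} = q_1·a_2 = -3.5777.
u_2 = a_2 + 3.5777·q_1 = (1.2000, -2.4000).
‖u_2‖ = 2.6833, so q_2 = (0.4472, -0.8944).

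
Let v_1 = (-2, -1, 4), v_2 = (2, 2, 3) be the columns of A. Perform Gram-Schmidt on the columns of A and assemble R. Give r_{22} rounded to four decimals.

v_1 = (-2, -1, 4); ‖v_1‖ = 4.5826, so q_1 = (-0.4364, -0.2182, 0.8729).
q_1·v_2 = (-0.4364)·2 + (-0.2182)·2 + 0.8729·3 = 1.3093.
u_2 = v_2 − 1.3093·q_1 = (2.5714, 2.2857, 1.8571).
r_{22} = ‖u_2‖ = 3.9097.

r_{22} = 3.9097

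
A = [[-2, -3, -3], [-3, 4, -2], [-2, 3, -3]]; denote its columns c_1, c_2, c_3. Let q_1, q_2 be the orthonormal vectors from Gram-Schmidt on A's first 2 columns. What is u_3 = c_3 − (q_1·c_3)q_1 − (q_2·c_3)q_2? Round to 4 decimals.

c_1 = (-2, -3, -2); ‖c_1‖ = 4.1231, so q_1 = (-0.4851, -0.7276, -0.4851).
q_1·c_2 = (-0.4851)·(-3) + (-0.7276)·4 + (-0.4851)·3 = -2.9104.
u_2 = c_2 + 2.9104·q_1 = (-4.4118, 1.8824, 1.5882).
‖u_2‖ = 5.0527, so q_2 = (-0.8732, 0.3725, 0.3143).
q_1·c_3 = (-0.4851)·(-3) + (-0.7276)·(-2) + (-0.4851)·(-3) = 4.3656; q_2·c_3 = (-0.8732)·(-3) + 0.3725·(-2) + 0.3143·(-3) = 0.9314.
u_3 = c_3 − 4.3656·q_1 − 0.9314·q_2 = (-0.0691, 0.8295, -1.1751).

u_3 = (-0.0691, 0.8295, -1.1751)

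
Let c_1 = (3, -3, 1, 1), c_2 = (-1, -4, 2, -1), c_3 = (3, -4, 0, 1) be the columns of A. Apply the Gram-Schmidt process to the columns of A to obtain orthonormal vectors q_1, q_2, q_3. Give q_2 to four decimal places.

q_2 = (-0.6063, -0.6063, 0.3638, -0.3638)

q_1 = c_1/‖c_1‖ = (3, -3, 1, 1)/4.4721 = (0.6708, -0.6708, 0.2236, 0.2236).
r_{12} = q_1·c_2 = 2.2361.
u_2 = c_2 − 2.2361·q_1 = (-2.5000, -2.5000, 1.5000, -1.5000).
‖u_2‖ = 4.1231, so q_2 = (-0.6063, -0.6063, 0.3638, -0.3638).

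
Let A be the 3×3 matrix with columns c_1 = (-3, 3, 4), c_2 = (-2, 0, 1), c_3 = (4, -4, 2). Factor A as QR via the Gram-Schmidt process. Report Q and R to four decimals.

Q = [[-0.5145, -0.7789, 0.3586], [0.5145, -0.6149, -0.5976], [0.6860, -0.1230, 0.7171]], R = [[5.8310, 1.7150, -2.7440], [0.0000, 1.4349, -0.9019], [0.0000, 0.0000, 5.2590]]

e_1 = c_1/‖c_1‖ = (-3, 3, 4)/5.8310 = (-0.5145, 0.5145, 0.6860).
r_{12} = e_1·c_2 = 1.7150.
u_2 = c_2 − 1.7150·e_1 = (-1.1176, -0.8824, -0.1765).
‖u_2‖ = 1.4349, so e_2 = (-0.7789, -0.6149, -0.1230).
r_{13} = e_1·c_3 = -2.7440; r_{23} = e_2·c_3 = -0.9019.
u_3 = c_3 + 2.7440·e_1 + 0.9019·e_2 = (1.8857, -3.1429, 3.7714).
‖u_3‖ = 5.2590, so e_3 = (0.3586, -0.5976, 0.7171).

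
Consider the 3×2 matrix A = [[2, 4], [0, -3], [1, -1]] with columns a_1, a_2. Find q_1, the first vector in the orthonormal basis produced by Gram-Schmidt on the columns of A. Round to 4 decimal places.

q_1 = (0.8944, 0.0000, 0.4472)

q_1 = a_1/‖a_1‖ = (2, 0, 1)/2.2361 = (0.8944, 0.0000, 0.4472).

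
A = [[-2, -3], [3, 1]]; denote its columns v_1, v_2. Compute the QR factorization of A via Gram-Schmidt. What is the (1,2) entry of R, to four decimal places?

q_1 = v_1/‖v_1‖ = (-2, 3)/3.6056 = (-0.5547, 0.8321).
r_{12} = q_1·v_2 = 2.4962.

r_{12} = 2.4962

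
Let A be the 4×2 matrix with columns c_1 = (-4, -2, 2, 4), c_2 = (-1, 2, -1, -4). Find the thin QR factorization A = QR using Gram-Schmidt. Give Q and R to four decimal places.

Q = [[-0.6325, -0.7510], [-0.3162, 0.2950], [0.3162, -0.0268], [0.6325, -0.5901]], R = [[6.3246, -2.8460], [0.0000, 3.7283]]

c_1 = (-4, -2, 2, 4); ‖c_1‖ = 6.3246, so e_1 = (-0.6325, -0.3162, 0.3162, 0.6325).
e_1·c_2 = (-0.6325)·(-1) + (-0.3162)·2 + 0.3162·(-1) + 0.6325·(-4) = -2.8460.
u_2 = c_2 + 2.8460·e_1 = (-2.8000, 1.1000, -0.1000, -2.2000).
‖u_2‖ = 3.7283, so e_2 = (-0.7510, 0.2950, -0.0268, -0.5901).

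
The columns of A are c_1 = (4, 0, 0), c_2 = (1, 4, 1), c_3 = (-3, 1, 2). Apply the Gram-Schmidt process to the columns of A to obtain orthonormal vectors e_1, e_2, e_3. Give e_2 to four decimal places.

e_2 = (0.0000, 0.9701, 0.2425)

c_1 = (4, 0, 0); ‖c_1‖ = 4.0000, so e_1 = (1.0000, 0.0000, 0.0000).
e_1·c_2 = 1.0000·1 + 0.0000·4 + 0.0000·1 = 1.0000.
u_2 = c_2 − 1.0000·e_1 = (0.0000, 4.0000, 1.0000).
‖u_2‖ = 4.1231, so e_2 = (0.0000, 0.9701, 0.2425).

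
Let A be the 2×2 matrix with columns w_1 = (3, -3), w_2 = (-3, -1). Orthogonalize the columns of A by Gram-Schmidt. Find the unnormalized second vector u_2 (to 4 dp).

u_2 = (-2.0000, -2.0000)

w_1 = (3, -3); ‖w_1‖ = 4.2426, so e_1 = (0.7071, -0.7071).
e_1·w_2 = 0.7071·(-3) + (-0.7071)·(-1) = -1.4142.
u_2 = w_2 + 1.4142·e_1 = (-2.0000, -2.0000).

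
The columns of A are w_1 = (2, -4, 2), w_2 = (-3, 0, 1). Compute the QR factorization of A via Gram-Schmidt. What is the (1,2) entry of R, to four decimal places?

r_{12} = -0.8165

w_1 = (2, -4, 2); ‖w_1‖ = 4.8990, so q_1 = (0.4082, -0.8165, 0.4082).
r_{12} = q_1·w_2 = -0.8165.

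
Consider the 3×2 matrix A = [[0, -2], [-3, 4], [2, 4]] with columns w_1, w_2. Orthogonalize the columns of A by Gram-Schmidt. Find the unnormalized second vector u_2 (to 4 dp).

w_1 = (0, -3, 2); ‖w_1‖ = 3.6056, so q_1 = (0.0000, -0.8321, 0.5547).
q_1·w_2 = 0.0000·(-2) + (-0.8321)·4 + 0.5547·4 = -1.1094.
u_2 = w_2 + 1.1094·q_1 = (-2.0000, 3.0769, 4.6154).

u_2 = (-2.0000, 3.0769, 4.6154)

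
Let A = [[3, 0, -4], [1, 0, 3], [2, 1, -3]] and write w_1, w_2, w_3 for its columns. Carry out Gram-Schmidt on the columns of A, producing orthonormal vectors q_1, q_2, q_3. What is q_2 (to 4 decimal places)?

q_1 = w_1/‖w_1‖ = (3, 1, 2)/3.7417 = (0.8018, 0.2673, 0.5345).
r_{12} = q_1·w_2 = 0.5345.
u_2 = w_2 − 0.5345·q_1 = (-0.4286, -0.1429, 0.7143).
‖u_2‖ = 0.8452, so q_2 = (-0.5071, -0.1690, 0.8452).

q_2 = (-0.5071, -0.1690, 0.8452)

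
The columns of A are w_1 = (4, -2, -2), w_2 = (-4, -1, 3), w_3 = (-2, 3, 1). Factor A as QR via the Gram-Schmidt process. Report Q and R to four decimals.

w_1 = (4, -2, -2); ‖w_1‖ = 4.8990, so q_1 = (0.8165, -0.4082, -0.4082).
q_1·w_2 = 0.8165·(-4) + (-0.4082)·(-1) + (-0.4082)·3 = -4.0825.
u_2 = w_2 + 4.0825·q_1 = (-0.6667, -2.6667, 1.3333).
‖u_2‖ = 3.0551, so q_2 = (-0.2182, -0.8729, 0.4364).
q_1·w_3 = 0.8165·(-2) + (-0.4082)·3 + (-0.4082)·1 = -3.2660; q_2·w_3 = (-0.2182)·(-2) + (-0.8729)·3 + 0.4364·1 = -1.7457.
u_3 = w_3 + 3.2660·q_1 + 1.7457·q_2 = (0.2857, 0.1429, 0.4286).
‖u_3‖ = 0.5345, so q_3 = (0.5345, 0.2673, 0.8018).

Q = [[0.8165, -0.2182, 0.5345], [-0.4082, -0.8729, 0.2673], [-0.4082, 0.4364, 0.8018]], R = [[4.8990, -4.0825, -3.2660], [0.0000, 3.0551, -1.7457], [0.0000, 0.0000, 0.5345]]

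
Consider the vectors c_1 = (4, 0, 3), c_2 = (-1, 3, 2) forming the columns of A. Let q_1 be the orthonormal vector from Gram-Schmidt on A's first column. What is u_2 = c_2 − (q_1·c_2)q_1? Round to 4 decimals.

u_2 = (-1.3200, 3.0000, 1.7600)

c_1 = (4, 0, 3); ‖c_1‖ = 5.0000, so q_1 = (0.8000, 0.0000, 0.6000).
q_1·c_2 = 0.8000·(-1) + 0.0000·3 + 0.6000·2 = 0.4000.
u_2 = c_2 − 0.4000·q_1 = (-1.3200, 3.0000, 1.7600).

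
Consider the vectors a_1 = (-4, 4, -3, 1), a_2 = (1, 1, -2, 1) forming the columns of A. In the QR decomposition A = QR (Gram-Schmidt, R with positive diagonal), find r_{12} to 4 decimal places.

q_1 = a_1/‖a_1‖ = (-4, 4, -3, 1)/6.4807 = (-0.6172, 0.6172, -0.4629, 0.1543).
r_{12} = q_1·a_2 = 1.0801.

r_{12} = 1.0801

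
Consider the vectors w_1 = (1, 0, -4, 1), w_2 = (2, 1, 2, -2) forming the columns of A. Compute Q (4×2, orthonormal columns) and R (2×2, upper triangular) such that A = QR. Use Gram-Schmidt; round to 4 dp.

w_1 = (1, 0, -4, 1); ‖w_1‖ = 4.2426, so q_1 = (0.2357, 0.0000, -0.9428, 0.2357).
q_1·w_2 = 0.2357·2 + 0.0000·1 + (-0.9428)·2 + 0.2357·(-2) = -1.8856.
u_2 = w_2 + 1.8856·q_1 = (2.4444, 1.0000, 0.2222, -1.5556).
‖u_2‖ = 3.0732, so q_2 = (0.7954, 0.3254, 0.0723, -0.5062).

Q = [[0.2357, 0.7954], [0.0000, 0.3254], [-0.9428, 0.0723], [0.2357, -0.5062]], R = [[4.2426, -1.8856], [0.0000, 3.0732]]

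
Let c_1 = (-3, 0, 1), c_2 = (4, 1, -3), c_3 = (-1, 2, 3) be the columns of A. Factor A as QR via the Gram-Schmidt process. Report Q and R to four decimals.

c_1 = (-3, 0, 1); ‖c_1‖ = 3.1623, so e_1 = (-0.9487, 0.0000, 0.3162).
e_1·c_2 = (-0.9487)·4 + 0.0000·1 + 0.3162·(-3) = -4.7434.
u_2 = c_2 + 4.7434·e_1 = (-0.5000, 1.0000, -1.5000).
‖u_2‖ = 1.8708, so e_2 = (-0.2673, 0.5345, -0.8018).
e_1·c_3 = (-0.9487)·(-1) + 0.0000·2 + 0.3162·3 = 1.8974; e_2·c_3 = (-0.2673)·(-1) + 0.5345·2 + (-0.8018)·3 = -1.0690.
u_3 = c_3 − 1.8974·e_1 + 1.0690·e_2 = (0.5143, 2.5714, 1.5429).
‖u_3‖ = 3.0426, so e_3 = (0.1690, 0.8452, 0.5071).

Q = [[-0.9487, -0.2673, 0.1690], [0.0000, 0.5345, 0.8452], [0.3162, -0.8018, 0.5071]], R = [[3.1623, -4.7434, 1.8974], [0.0000, 1.8708, -1.0690], [0.0000, 0.0000, 3.0426]]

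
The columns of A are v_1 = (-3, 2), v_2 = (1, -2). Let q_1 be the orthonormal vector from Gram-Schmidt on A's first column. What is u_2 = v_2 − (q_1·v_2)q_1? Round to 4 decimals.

q_1 = v_1/‖v_1‖ = (-3, 2)/3.6056 = (-0.8321, 0.5547).
r_{12} = q_1·v_2 = -1.9415.
u_2 = v_2 + 1.9415·q_1 = (-0.6154, -0.9231).

u_2 = (-0.6154, -0.9231)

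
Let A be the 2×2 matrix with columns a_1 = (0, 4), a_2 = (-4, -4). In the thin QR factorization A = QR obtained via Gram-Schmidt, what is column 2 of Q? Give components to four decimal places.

q_2 = (-1.0000, 0.0000)

q_1 = a_1/‖a_1‖ = (0, 4)/4.0000 = (0.0000, 1.0000).
r_{12} = q_1·a_2 = -4.0000.
u_2 = a_2 + 4.0000·q_1 = (-4.0000, 0.0000).
‖u_2‖ = 4.0000, so q_2 = (-1.0000, 0.0000).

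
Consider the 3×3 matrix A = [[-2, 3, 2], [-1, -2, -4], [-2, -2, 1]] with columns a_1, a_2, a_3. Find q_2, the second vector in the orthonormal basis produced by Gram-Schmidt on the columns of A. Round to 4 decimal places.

a_1 = (-2, -1, -2); ‖a_1‖ = 3.0000, so q_1 = (-0.6667, -0.3333, -0.6667).
q_1·a_2 = (-0.6667)·3 + (-0.3333)·(-2) + (-0.6667)·(-2) = 0.0000.
u_2 = a_2 + 0.0000·q_1 = (3.0000, -2.0000, -2.0000).
‖u_2‖ = 4.1231, so q_2 = (0.7276, -0.4851, -0.4851).

q_2 = (0.7276, -0.4851, -0.4851)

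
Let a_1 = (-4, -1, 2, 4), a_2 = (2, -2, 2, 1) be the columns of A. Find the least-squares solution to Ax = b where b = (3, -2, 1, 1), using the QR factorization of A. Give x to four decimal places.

a_1 = (-4, -1, 2, 4); ‖a_1‖ = 6.0828, so e_1 = (-0.6576, -0.1644, 0.3288, 0.6576).
e_1·a_2 = (-0.6576)·2 + (-0.1644)·(-2) + 0.3288·2 + 0.6576·1 = 0.3288.
u_2 = a_2 − 0.3288·e_1 = (2.2162, -1.9459, 1.8919, 0.7838).
‖u_2‖ = 3.5905, so e_2 = (0.6172, -0.5420, 0.5269, 0.2183).
Qᵀb = (-0.6576, 3.6809).
Back-substitute: x_2 = 3.6809/3.5905 = 1.0252.
x_1 = (-0.6576 − 0.3288·1.0252)/6.0828 = -0.1635.

x = (-0.1635, 1.0252)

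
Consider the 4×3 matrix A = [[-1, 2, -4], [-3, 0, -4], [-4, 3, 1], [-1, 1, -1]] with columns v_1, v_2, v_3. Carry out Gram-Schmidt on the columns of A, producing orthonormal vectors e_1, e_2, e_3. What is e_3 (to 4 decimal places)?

v_1 = (-1, -3, -4, -1); ‖v_1‖ = 5.1962, so e_1 = (-0.1925, -0.5774, -0.7698, -0.1925).
e_1·v_2 = (-0.1925)·2 + (-0.5774)·0 + (-0.7698)·3 + (-0.1925)·1 = -2.8868.
u_2 = v_2 + 2.8868·e_1 = (1.4444, -1.6667, 0.7778, 0.4444).
‖u_2‖ = 2.3805, so e_2 = (0.6068, -0.7001, 0.3267, 0.1867).
e_1·v_3 = (-0.1925)·(-4) + (-0.5774)·(-4) + (-0.7698)·1 + (-0.1925)·(-1) = 2.5019; e_2·v_3 = 0.6068·(-4) + (-0.7001)·(-4) + 0.3267·1 + 0.1867·(-1) = 0.5134.
u_3 = v_3 − 2.5019·e_1 − 0.5134·e_2 = (-3.8301, -2.1961, 2.7582, -0.6144).
‖u_3‖ = 5.2419, so e_3 = (-0.7307, -0.4190, 0.5262, -0.1172).

e_3 = (-0.7307, -0.4190, 0.5262, -0.1172)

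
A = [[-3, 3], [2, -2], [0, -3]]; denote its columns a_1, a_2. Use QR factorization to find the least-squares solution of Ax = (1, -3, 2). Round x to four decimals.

e_1 = a_1/‖a_1‖ = (-3, 2, 0)/3.6056 = (-0.8321, 0.5547, 0.0000).
r_{12} = e_1·a_2 = -3.6056.
u_2 = a_2 + 3.6056·e_1 = (0.0000, 0.0000, -3.0000).
‖u_2‖ = 3.0000, so e_2 = (0.0000, 0.0000, -1.0000).
Qᵀb = (-2.4962, -2.0000).
Back-substitute: x_2 = -2.0000/3.0000 = -0.6667.
x_1 = (-2.4962 + 3.6056·(-0.6667))/3.6056 = -1.3590.

x = (-1.3590, -0.6667)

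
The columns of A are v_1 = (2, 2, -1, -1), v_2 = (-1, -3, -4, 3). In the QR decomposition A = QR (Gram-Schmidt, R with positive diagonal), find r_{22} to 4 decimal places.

v_1 = (2, 2, -1, -1); ‖v_1‖ = 3.1623, so q_1 = (0.6325, 0.6325, -0.3162, -0.3162).
q_1·v_2 = 0.6325·(-1) + 0.6325·(-3) + (-0.3162)·(-4) + (-0.3162)·3 = -2.2136.
u_2 = v_2 + 2.2136·q_1 = (0.4000, -1.6000, -4.7000, 2.3000).
r_{22} = ‖u_2‖ = 5.4863.

r_{22} = 5.4863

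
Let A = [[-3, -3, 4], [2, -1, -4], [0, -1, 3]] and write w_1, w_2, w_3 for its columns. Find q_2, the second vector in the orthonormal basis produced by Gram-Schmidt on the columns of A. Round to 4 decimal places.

w_1 = (-3, 2, 0); ‖w_1‖ = 3.6056, so q_1 = (-0.8321, 0.5547, 0.0000).
q_1·w_2 = (-0.8321)·(-3) + 0.5547·(-1) + 0.0000·(-1) = 1.9415.
u_2 = w_2 − 1.9415·q_1 = (-1.3846, -2.0769, -1.0000).
‖u_2‖ = 2.6890, so q_2 = (-0.5149, -0.7724, -0.3719).

q_2 = (-0.5149, -0.7724, -0.3719)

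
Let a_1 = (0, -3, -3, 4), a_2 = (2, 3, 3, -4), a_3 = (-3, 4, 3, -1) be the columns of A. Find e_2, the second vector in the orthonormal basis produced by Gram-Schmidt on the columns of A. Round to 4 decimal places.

a_1 = (0, -3, -3, 4); ‖a_1‖ = 5.8310, so e_1 = (0.0000, -0.5145, -0.5145, 0.6860).
e_1·a_2 = 0.0000·2 + (-0.5145)·3 + (-0.5145)·3 + 0.6860·(-4) = -5.8310.
u_2 = a_2 + 5.8310·e_1 = (2.0000, 0.0000, 0.0000, 0.0000).
‖u_2‖ = 2.0000, so e_2 = (1.0000, 0.0000, 0.0000, 0.0000).

e_2 = (1.0000, 0.0000, 0.0000, 0.0000)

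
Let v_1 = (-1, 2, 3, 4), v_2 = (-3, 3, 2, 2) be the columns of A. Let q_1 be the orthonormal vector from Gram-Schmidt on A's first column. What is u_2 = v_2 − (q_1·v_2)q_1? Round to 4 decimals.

u_2 = (-2.2333, 1.4667, -0.3000, -1.0667)

v_1 = (-1, 2, 3, 4); ‖v_1‖ = 5.4772, so q_1 = (-0.1826, 0.3651, 0.5477, 0.7303).
q_1·v_2 = (-0.1826)·(-3) + 0.3651·3 + 0.5477·2 + 0.7303·2 = 4.1992.
u_2 = v_2 − 4.1992·q_1 = (-2.2333, 1.4667, -0.3000, -1.0667).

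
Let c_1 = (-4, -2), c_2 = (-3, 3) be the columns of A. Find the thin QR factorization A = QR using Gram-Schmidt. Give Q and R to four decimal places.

q_1 = c_1/‖c_1‖ = (-4, -2)/4.4721 = (-0.8944, -0.4472).
r_{12} = q_1·c_2 = 1.3416.
u_2 = c_2 − 1.3416·q_1 = (-1.8000, 3.6000).
‖u_2‖ = 4.0249, so q_2 = (-0.4472, 0.8944).

Q = [[-0.8944, -0.4472], [-0.4472, 0.8944]], R = [[4.4721, 1.3416], [0.0000, 4.0249]]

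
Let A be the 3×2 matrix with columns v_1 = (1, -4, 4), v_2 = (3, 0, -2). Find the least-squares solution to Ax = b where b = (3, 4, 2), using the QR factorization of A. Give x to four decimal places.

x = (-0.0990, 0.3465)

v_1 = (1, -4, 4); ‖v_1‖ = 5.7446, so q_1 = (0.1741, -0.6963, 0.6963).
q_1·v_2 = 0.1741·3 + (-0.6963)·0 + 0.6963·(-2) = -0.8704.
u_2 = v_2 + 0.8704·q_1 = (3.1515, -0.6061, -1.3939).
‖u_2‖ = 3.4989, so q_2 = (0.9007, -0.1732, -0.3984).
Qᵀb = (-0.8704, 1.2125).
Back-substitute: x_2 = 1.2125/3.4989 = 0.3465.
x_1 = (-0.8704 + 0.8704·0.3465)/5.7446 = -0.0990.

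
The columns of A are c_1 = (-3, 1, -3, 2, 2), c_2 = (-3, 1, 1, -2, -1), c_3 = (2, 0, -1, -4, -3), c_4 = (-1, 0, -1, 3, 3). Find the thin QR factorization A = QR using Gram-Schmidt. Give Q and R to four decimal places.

Q = [[-0.5774, -0.7231, 0.2240, 0.0998], [0.1925, 0.2410, 0.0827, -0.0669], [-0.5774, 0.2781, -0.7578, 0.0399], [0.3849, -0.5191, -0.5049, -0.5693], [0.3849, -0.2688, -0.3373, 0.8123]], R = [[5.1962, 0.1925, -3.2717, 3.4641], [0.0000, 3.9954, 1.1587, -1.9189], [0.0000, 0.0000, 4.2372, -1.9926], [0.0000, 0.0000, 0.0000, 0.5893]]

c_1 = (-3, 1, -3, 2, 2); ‖c_1‖ = 5.1962, so q_1 = (-0.5774, 0.1925, -0.5774, 0.3849, 0.3849).
q_1·c_2 = (-0.5774)·(-3) + 0.1925·1 + (-0.5774)·1 + 0.3849·(-2) + 0.3849·(-1) = 0.1925.
u_2 = c_2 − 0.1925·q_1 = (-2.8889, 0.9630, 1.1111, -2.0741, -1.0741).
‖u_2‖ = 3.9954, so q_2 = (-0.7231, 0.2410, 0.2781, -0.5191, -0.2688).
q_1·c_3 = (-0.5774)·2 + 0.1925·0 + (-0.5774)·(-1) + 0.3849·(-4) + 0.3849·(-3) = -3.2717; q_2·c_3 = (-0.7231)·2 + 0.2410·0 + 0.2781·(-1) + (-0.5191)·(-4) + (-0.2688)·(-3) = 1.1587.
u_3 = c_3 + 3.2717·q_1 − 1.1587·q_2 = (0.9490, 0.3503, -3.2111, -2.1392, -1.4292).
‖u_3‖ = 4.2372, so q_3 = (0.2240, 0.0827, -0.7578, -0.5049, -0.3373).
q_1·c_4 = (-0.5774)·(-1) + 0.1925·0 + (-0.5774)·(-1) + 0.3849·3 + 0.3849·3 = 3.4641; q_2·c_4 = (-0.7231)·(-1) + 0.2410·0 + 0.2781·(-1) + (-0.5191)·3 + (-0.2688)·3 = -1.9189; q_3·c_4 = 0.2240·(-1) + 0.0827·0 + (-0.7578)·(-1) + (-0.5049)·3 + (-0.3373)·3 = -1.9926.
u_4 = c_4 − 3.4641·q_1 + 1.9189·q_2 + 1.9926·q_3 = (0.0588, -0.0394, 0.0235, -0.3355, 0.4787).
‖u_4‖ = 0.5893, so q_4 = (0.0998, -0.0669, 0.0399, -0.5693, 0.8123).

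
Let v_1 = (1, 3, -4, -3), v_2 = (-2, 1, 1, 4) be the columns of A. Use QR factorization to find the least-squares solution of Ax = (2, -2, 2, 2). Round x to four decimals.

x = (-0.6165, -0.2385)

v_1 = (1, 3, -4, -3); ‖v_1‖ = 5.9161, so e_1 = (0.1690, 0.5071, -0.6761, -0.5071).
e_1·v_2 = 0.1690·(-2) + 0.5071·1 + (-0.6761)·1 + (-0.5071)·4 = -2.5355.
u_2 = v_2 + 2.5355·e_1 = (-1.5714, 2.2857, -0.7143, 2.7143).
‖u_2‖ = 3.9461, so e_2 = (-0.3982, 0.5792, -0.1810, 0.6878).
Qᵀb = (-3.0426, -0.9413).
Back-substitute: x_2 = -0.9413/3.9461 = -0.2385.
x_1 = (-3.0426 + 2.5355·(-0.2385))/5.9161 = -0.6165.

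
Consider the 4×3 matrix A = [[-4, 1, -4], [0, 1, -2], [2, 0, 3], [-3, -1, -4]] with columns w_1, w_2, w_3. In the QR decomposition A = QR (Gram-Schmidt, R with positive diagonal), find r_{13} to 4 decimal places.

w_1 = (-4, 0, 2, -3); ‖w_1‖ = 5.3852, so e_1 = (-0.7428, 0.0000, 0.3714, -0.5571).
r_{13} = e_1·w_3 = 6.3136.

r_{13} = 6.3136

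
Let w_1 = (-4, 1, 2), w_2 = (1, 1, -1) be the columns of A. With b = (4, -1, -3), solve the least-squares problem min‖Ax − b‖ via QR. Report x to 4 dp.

x = (-1.0263, 0.2895)

w_1 = (-4, 1, 2); ‖w_1‖ = 4.5826, so e_1 = (-0.8729, 0.2182, 0.4364).
e_1·w_2 = (-0.8729)·1 + 0.2182·1 + 0.4364·(-1) = -1.0911.
u_2 = w_2 + 1.0911·e_1 = (0.0476, 1.2381, -0.5238).
‖u_2‖ = 1.3452, so e_2 = (0.0354, 0.9204, -0.3894).
Qᵀb = (-5.0190, 0.3894).
Back-substitute: x_2 = 0.3894/1.3452 = 0.2895.
x_1 = (-5.0190 + 1.0911·0.2895)/4.5826 = -1.0263.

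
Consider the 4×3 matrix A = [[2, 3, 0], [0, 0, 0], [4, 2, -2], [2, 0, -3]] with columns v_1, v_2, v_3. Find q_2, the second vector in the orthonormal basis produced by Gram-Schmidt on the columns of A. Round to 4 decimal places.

v_1 = (2, 0, 4, 2); ‖v_1‖ = 4.8990, so q_1 = (0.4082, 0.0000, 0.8165, 0.4082).
q_1·v_2 = 0.4082·3 + 0.0000·0 + 0.8165·2 + 0.4082·0 = 2.8577.
u_2 = v_2 − 2.8577·q_1 = (1.8333, 0.0000, -0.3333, -1.1667).
‖u_2‖ = 2.1985, so q_2 = (0.8339, 0.0000, -0.1516, -0.5307).

q_2 = (0.8339, 0.0000, -0.1516, -0.5307)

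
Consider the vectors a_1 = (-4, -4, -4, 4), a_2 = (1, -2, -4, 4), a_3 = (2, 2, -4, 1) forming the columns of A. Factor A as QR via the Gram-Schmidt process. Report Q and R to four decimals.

Q = [[-0.5000, 0.7941, -0.2556], [-0.5000, 0.0611, 0.6391], [-0.5000, -0.4276, -0.6675], [0.5000, 0.4276, -0.2840]], R = [[8.0000, 4.5000, 0.5000], [0.0000, 4.0927, 3.8483], [0.0000, 0.0000, 3.1528]]

a_1 = (-4, -4, -4, 4); ‖a_1‖ = 8.0000, so e_1 = (-0.5000, -0.5000, -0.5000, 0.5000).
e_1·a_2 = (-0.5000)·1 + (-0.5000)·(-2) + (-0.5000)·(-4) + 0.5000·4 = 4.5000.
u_2 = a_2 − 4.5000·e_1 = (3.2500, 0.2500, -1.7500, 1.7500).
‖u_2‖ = 4.0927, so e_2 = (0.7941, 0.0611, -0.4276, 0.4276).
e_1·a_3 = (-0.5000)·2 + (-0.5000)·2 + (-0.5000)·(-4) + 0.5000·1 = 0.5000; e_2·a_3 = 0.7941·2 + 0.0611·2 + (-0.4276)·(-4) + 0.4276·1 = 3.8483.
u_3 = a_3 − 0.5000·e_1 − 3.8483·e_2 = (-0.8060, 2.0149, -2.1045, -0.8955).
‖u_3‖ = 3.1528, so e_3 = (-0.2556, 0.6391, -0.6675, -0.2840).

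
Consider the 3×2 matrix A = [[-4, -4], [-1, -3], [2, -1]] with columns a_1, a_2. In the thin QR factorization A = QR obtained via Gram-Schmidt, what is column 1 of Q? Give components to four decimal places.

q_1 = (-0.8729, -0.2182, 0.4364)

a_1 = (-4, -1, 2); ‖a_1‖ = 4.5826, so q_1 = (-0.8729, -0.2182, 0.4364).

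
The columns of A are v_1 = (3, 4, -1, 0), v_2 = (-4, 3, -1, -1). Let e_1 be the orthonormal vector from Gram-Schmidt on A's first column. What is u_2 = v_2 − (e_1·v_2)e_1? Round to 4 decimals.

v_1 = (3, 4, -1, 0); ‖v_1‖ = 5.0990, so e_1 = (0.5883, 0.7845, -0.1961, 0.0000).
e_1·v_2 = 0.5883·(-4) + 0.7845·3 + (-0.1961)·(-1) + 0.0000·(-1) = 0.1961.
u_2 = v_2 − 0.1961·e_1 = (-4.1154, 2.8462, -0.9615, -1.0000).

u_2 = (-4.1154, 2.8462, -0.9615, -1.0000)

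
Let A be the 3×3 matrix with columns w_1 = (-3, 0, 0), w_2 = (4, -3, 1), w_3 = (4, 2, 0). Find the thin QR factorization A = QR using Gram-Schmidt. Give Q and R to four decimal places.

Q = [[-1.0000, 0.0000, 0.0000], [0.0000, -0.9487, 0.3162], [0.0000, 0.3162, 0.9487]], R = [[3.0000, -4.0000, -4.0000], [0.0000, 3.1623, -1.8974], [0.0000, 0.0000, 0.6325]]

w_1 = (-3, 0, 0); ‖w_1‖ = 3.0000, so e_1 = (-1.0000, 0.0000, 0.0000).
e_1·w_2 = (-1.0000)·4 + 0.0000·(-3) + 0.0000·1 = -4.0000.
u_2 = w_2 + 4.0000·e_1 = (0.0000, -3.0000, 1.0000).
‖u_2‖ = 3.1623, so e_2 = (0.0000, -0.9487, 0.3162).
e_1·w_3 = (-1.0000)·4 + 0.0000·2 + 0.0000·0 = -4.0000; e_2·w_3 = 0.0000·4 + (-0.9487)·2 + 0.3162·0 = -1.8974.
u_3 = w_3 + 4.0000·e_1 + 1.8974·e_2 = (0.0000, 0.2000, 0.6000).
‖u_3‖ = 0.6325, so e_3 = (0.0000, 0.3162, 0.9487).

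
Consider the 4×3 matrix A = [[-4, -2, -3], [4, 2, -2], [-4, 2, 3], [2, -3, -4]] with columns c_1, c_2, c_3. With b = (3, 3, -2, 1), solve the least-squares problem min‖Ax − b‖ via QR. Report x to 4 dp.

c_1 = (-4, 4, -4, 2); ‖c_1‖ = 7.2111, so q_1 = (-0.5547, 0.5547, -0.5547, 0.2774).
q_1·c_2 = (-0.5547)·(-2) + 0.5547·2 + (-0.5547)·2 + 0.2774·(-3) = 0.2774.
u_2 = c_2 − 0.2774·q_1 = (-1.8462, 1.8462, 2.1538, -3.0769).
‖u_2‖ = 4.5742, so q_2 = (-0.4036, 0.4036, 0.4709, -0.6727).
q_1·c_3 = (-0.5547)·(-3) + 0.5547·(-2) + (-0.5547)·3 + 0.2774·(-4) = -2.2188; q_2·c_3 = (-0.4036)·(-3) + 0.4036·(-2) + 0.4709·3 + (-0.6727)·(-4) = 4.5069.
u_3 = c_3 + 2.2188·q_1 − 4.5069·q_2 = (-2.4118, -2.5882, -0.3529, -0.3529).
‖u_3‖ = 3.5728, so q_3 = (-0.6750, -0.7244, -0.0988, -0.0988).
Qᵀb = (1.3868, -1.6144, -4.0996).
Back-substitute: x_3 = -4.0996/3.5728 = -1.1475.
x_2 = (-1.6144 − 4.5069·(-1.1475))/4.5742 = 0.7776.
x_1 = (1.3868 − 0.2774·0.7776 + 2.2188·(-1.1475))/7.2111 = -0.1907.

x = (-0.1907, 0.7776, -1.1475)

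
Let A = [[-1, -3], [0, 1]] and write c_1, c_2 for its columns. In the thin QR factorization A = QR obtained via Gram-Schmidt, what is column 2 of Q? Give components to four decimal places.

q_2 = (0.0000, 1.0000)

c_1 = (-1, 0); ‖c_1‖ = 1.0000, so q_1 = (-1.0000, 0.0000).
q_1·c_2 = (-1.0000)·(-3) + 0.0000·1 = 3.0000.
u_2 = c_2 − 3.0000·q_1 = (0.0000, 1.0000).
‖u_2‖ = 1.0000, so q_2 = (0.0000, 1.0000).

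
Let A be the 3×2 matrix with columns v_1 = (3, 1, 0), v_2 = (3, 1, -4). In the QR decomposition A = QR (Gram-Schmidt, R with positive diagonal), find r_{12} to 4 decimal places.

v_1 = (3, 1, 0); ‖v_1‖ = 3.1623, so e_1 = (0.9487, 0.3162, 0.0000).
r_{12} = e_1·v_2 = 3.1623.

r_{12} = 3.1623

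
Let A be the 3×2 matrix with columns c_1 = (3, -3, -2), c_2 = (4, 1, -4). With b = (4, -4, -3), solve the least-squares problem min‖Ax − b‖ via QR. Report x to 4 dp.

q_1 = c_1/‖c_1‖ = (3, -3, -2)/4.6904 = (0.6396, -0.6396, -0.4264).
r_{12} = q_1·c_2 = 3.6244.
u_2 = c_2 − 3.6244·q_1 = (1.6818, 3.3182, -2.4545).
‖u_2‖ = 4.4569, so q_2 = (0.3774, 0.7445, -0.5507).
Qᵀb = (6.3960, 0.1836).
Back-substitute: x_2 = 0.1836/4.4569 = 0.0412.
x_1 = (6.3960 − 3.6244·0.0412)/4.6904 = 1.3318.

x = (1.3318, 0.0412)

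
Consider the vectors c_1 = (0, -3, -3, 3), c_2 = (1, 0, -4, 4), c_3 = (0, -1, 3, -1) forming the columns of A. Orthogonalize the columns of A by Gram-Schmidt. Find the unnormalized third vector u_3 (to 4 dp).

c_1 = (0, -3, -3, 3); ‖c_1‖ = 5.1962, so e_1 = (0.0000, -0.5774, -0.5774, 0.5774).
e_1·c_2 = 0.0000·1 + (-0.5774)·0 + (-0.5774)·(-4) + 0.5774·4 = 4.6188.
u_2 = c_2 − 4.6188·e_1 = (1.0000, 2.6667, -1.3333, 1.3333).
‖u_2‖ = 3.4157, so e_2 = (0.2928, 0.7807, -0.3904, 0.3904).
e_1·c_3 = 0.0000·0 + (-0.5774)·(-1) + (-0.5774)·3 + 0.5774·(-1) = -1.7321; e_2·c_3 = 0.2928·0 + 0.7807·(-1) + (-0.3904)·3 + 0.3904·(-1) = -2.3422.
u_3 = c_3 + 1.7321·e_1 + 2.3422·e_2 = (0.6857, -0.1714, 1.0857, 0.9143).

u_3 = (0.6857, -0.1714, 1.0857, 0.9143)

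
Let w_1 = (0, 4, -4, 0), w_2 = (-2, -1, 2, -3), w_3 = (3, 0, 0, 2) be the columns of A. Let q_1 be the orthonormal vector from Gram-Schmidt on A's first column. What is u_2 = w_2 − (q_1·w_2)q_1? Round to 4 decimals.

q_1 = w_1/‖w_1‖ = (0, 4, -4, 0)/5.6569 = (0.0000, 0.7071, -0.7071, 0.0000).
r_{12} = q_1·w_2 = -2.1213.
u_2 = w_2 + 2.1213·q_1 = (-2.0000, 0.5000, 0.5000, -3.0000).

u_2 = (-2.0000, 0.5000, 0.5000, -3.0000)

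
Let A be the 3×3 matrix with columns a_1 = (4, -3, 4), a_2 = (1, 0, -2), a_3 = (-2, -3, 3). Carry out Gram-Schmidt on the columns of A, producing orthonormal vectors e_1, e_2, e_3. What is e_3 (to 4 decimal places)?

e_3 = (-0.4364, -0.8729, -0.2182)

e_1 = a_1/‖a_1‖ = (4, -3, 4)/6.4031 = (0.6247, -0.4685, 0.6247).
r_{12} = e_1·a_2 = -0.6247.
u_2 = a_2 + 0.6247·e_1 = (1.3902, -0.2927, -1.6098).
‖u_2‖ = 2.1470, so e_2 = (0.6475, -0.1363, -0.7498).
r_{13} = e_1·a_3 = 2.0303; r_{23} = e_2·a_3 = -3.1354.
u_3 = a_3 − 2.0303·e_1 + 3.1354·e_2 = (-1.2381, -2.4762, -0.6190).
‖u_3‖ = 2.8368, so e_3 = (-0.4364, -0.8729, -0.2182).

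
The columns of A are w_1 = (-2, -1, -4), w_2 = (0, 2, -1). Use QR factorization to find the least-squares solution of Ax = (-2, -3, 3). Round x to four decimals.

x = (-0.0693, -1.7723)

e_1 = w_1/‖w_1‖ = (-2, -1, -4)/4.5826 = (-0.4364, -0.2182, -0.8729).
r_{12} = e_1·w_2 = 0.4364.
u_2 = w_2 − 0.4364·e_1 = (0.1905, 2.0952, -0.6190).
‖u_2‖ = 2.1931, so e_2 = (0.0869, 0.9554, -0.2823).
Qᵀb = (-1.0911, -3.8867).
Back-substitute: x_2 = -3.8867/2.1931 = -1.7723.
x_1 = (-1.0911 − 0.4364·(-1.7723))/4.5826 = -0.0693.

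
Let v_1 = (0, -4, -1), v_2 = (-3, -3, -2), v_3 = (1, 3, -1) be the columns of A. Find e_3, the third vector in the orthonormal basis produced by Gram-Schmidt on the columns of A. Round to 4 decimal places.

e_1 = v_1/‖v_1‖ = (0, -4, -1)/4.1231 = (0.0000, -0.9701, -0.2425).
r_{12} = e_1·v_2 = 3.3955.
u_2 = v_2 − 3.3955·e_1 = (-3.0000, 0.2941, -1.1765).
‖u_2‖ = 3.2358, so e_2 = (-0.9271, 0.0909, -0.3636).
r_{13} = e_1·v_3 = -2.6679; r_{23} = e_2·v_3 = -0.2909.
u_3 = v_3 + 2.6679·e_1 + 0.2909·e_2 = (0.7303, 0.4382, -1.7528).
‖u_3‖ = 1.9488, so e_3 = (0.3748, 0.2249, -0.8994).

e_3 = (0.3748, 0.2249, -0.8994)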